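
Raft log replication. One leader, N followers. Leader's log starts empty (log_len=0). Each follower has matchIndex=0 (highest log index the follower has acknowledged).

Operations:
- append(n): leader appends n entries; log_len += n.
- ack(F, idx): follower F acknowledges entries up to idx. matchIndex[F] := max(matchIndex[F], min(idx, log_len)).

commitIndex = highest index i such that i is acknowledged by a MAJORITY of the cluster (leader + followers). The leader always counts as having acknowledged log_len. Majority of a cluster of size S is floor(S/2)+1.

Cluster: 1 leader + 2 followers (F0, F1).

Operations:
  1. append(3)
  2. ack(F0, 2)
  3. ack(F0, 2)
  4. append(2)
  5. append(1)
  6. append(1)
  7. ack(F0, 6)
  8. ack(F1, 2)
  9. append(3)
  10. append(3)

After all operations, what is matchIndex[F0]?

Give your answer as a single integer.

Op 1: append 3 -> log_len=3
Op 2: F0 acks idx 2 -> match: F0=2 F1=0; commitIndex=2
Op 3: F0 acks idx 2 -> match: F0=2 F1=0; commitIndex=2
Op 4: append 2 -> log_len=5
Op 5: append 1 -> log_len=6
Op 6: append 1 -> log_len=7
Op 7: F0 acks idx 6 -> match: F0=6 F1=0; commitIndex=6
Op 8: F1 acks idx 2 -> match: F0=6 F1=2; commitIndex=6
Op 9: append 3 -> log_len=10
Op 10: append 3 -> log_len=13

Answer: 6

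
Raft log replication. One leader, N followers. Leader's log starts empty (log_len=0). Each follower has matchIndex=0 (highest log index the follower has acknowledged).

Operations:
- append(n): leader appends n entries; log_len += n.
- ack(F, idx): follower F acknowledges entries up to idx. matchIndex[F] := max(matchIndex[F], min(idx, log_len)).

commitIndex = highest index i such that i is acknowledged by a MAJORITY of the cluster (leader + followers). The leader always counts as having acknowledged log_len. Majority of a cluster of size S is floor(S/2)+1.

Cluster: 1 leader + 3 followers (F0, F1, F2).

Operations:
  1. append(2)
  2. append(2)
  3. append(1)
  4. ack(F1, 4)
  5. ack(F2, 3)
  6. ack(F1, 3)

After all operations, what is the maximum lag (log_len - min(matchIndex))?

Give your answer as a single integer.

Op 1: append 2 -> log_len=2
Op 2: append 2 -> log_len=4
Op 3: append 1 -> log_len=5
Op 4: F1 acks idx 4 -> match: F0=0 F1=4 F2=0; commitIndex=0
Op 5: F2 acks idx 3 -> match: F0=0 F1=4 F2=3; commitIndex=3
Op 6: F1 acks idx 3 -> match: F0=0 F1=4 F2=3; commitIndex=3

Answer: 5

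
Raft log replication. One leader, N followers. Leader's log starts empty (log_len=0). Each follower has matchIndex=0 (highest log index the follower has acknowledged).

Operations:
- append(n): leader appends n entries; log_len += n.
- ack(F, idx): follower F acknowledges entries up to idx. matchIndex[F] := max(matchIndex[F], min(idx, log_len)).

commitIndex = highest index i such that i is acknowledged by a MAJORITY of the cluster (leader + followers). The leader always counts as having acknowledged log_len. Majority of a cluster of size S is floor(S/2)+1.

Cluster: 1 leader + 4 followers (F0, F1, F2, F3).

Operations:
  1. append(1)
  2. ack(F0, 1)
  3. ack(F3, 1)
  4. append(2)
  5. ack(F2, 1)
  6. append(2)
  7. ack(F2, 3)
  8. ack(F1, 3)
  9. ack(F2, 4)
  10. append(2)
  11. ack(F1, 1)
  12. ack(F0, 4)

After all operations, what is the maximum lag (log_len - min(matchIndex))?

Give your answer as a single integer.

Op 1: append 1 -> log_len=1
Op 2: F0 acks idx 1 -> match: F0=1 F1=0 F2=0 F3=0; commitIndex=0
Op 3: F3 acks idx 1 -> match: F0=1 F1=0 F2=0 F3=1; commitIndex=1
Op 4: append 2 -> log_len=3
Op 5: F2 acks idx 1 -> match: F0=1 F1=0 F2=1 F3=1; commitIndex=1
Op 6: append 2 -> log_len=5
Op 7: F2 acks idx 3 -> match: F0=1 F1=0 F2=3 F3=1; commitIndex=1
Op 8: F1 acks idx 3 -> match: F0=1 F1=3 F2=3 F3=1; commitIndex=3
Op 9: F2 acks idx 4 -> match: F0=1 F1=3 F2=4 F3=1; commitIndex=3
Op 10: append 2 -> log_len=7
Op 11: F1 acks idx 1 -> match: F0=1 F1=3 F2=4 F3=1; commitIndex=3
Op 12: F0 acks idx 4 -> match: F0=4 F1=3 F2=4 F3=1; commitIndex=4

Answer: 6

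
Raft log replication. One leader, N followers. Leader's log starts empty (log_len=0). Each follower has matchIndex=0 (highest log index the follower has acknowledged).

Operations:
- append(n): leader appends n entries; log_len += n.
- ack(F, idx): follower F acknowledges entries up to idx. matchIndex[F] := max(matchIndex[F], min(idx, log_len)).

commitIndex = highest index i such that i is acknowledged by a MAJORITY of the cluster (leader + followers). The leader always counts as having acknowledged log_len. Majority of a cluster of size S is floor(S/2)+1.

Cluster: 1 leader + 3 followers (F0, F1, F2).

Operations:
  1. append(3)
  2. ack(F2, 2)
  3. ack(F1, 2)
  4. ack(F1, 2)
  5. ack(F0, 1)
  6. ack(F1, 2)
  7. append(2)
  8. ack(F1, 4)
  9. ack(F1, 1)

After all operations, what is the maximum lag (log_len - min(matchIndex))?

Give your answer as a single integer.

Answer: 4

Derivation:
Op 1: append 3 -> log_len=3
Op 2: F2 acks idx 2 -> match: F0=0 F1=0 F2=2; commitIndex=0
Op 3: F1 acks idx 2 -> match: F0=0 F1=2 F2=2; commitIndex=2
Op 4: F1 acks idx 2 -> match: F0=0 F1=2 F2=2; commitIndex=2
Op 5: F0 acks idx 1 -> match: F0=1 F1=2 F2=2; commitIndex=2
Op 6: F1 acks idx 2 -> match: F0=1 F1=2 F2=2; commitIndex=2
Op 7: append 2 -> log_len=5
Op 8: F1 acks idx 4 -> match: F0=1 F1=4 F2=2; commitIndex=2
Op 9: F1 acks idx 1 -> match: F0=1 F1=4 F2=2; commitIndex=2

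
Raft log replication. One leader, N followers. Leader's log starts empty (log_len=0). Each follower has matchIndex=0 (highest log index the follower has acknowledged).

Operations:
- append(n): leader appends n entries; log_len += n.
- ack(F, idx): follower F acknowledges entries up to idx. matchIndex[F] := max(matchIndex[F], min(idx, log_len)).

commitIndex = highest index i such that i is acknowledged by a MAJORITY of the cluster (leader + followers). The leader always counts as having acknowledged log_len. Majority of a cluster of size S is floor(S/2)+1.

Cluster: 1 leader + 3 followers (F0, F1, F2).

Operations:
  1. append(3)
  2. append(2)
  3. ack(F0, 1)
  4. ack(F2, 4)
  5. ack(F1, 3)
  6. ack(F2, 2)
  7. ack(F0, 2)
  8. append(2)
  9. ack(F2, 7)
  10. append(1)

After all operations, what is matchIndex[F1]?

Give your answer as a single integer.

Answer: 3

Derivation:
Op 1: append 3 -> log_len=3
Op 2: append 2 -> log_len=5
Op 3: F0 acks idx 1 -> match: F0=1 F1=0 F2=0; commitIndex=0
Op 4: F2 acks idx 4 -> match: F0=1 F1=0 F2=4; commitIndex=1
Op 5: F1 acks idx 3 -> match: F0=1 F1=3 F2=4; commitIndex=3
Op 6: F2 acks idx 2 -> match: F0=1 F1=3 F2=4; commitIndex=3
Op 7: F0 acks idx 2 -> match: F0=2 F1=3 F2=4; commitIndex=3
Op 8: append 2 -> log_len=7
Op 9: F2 acks idx 7 -> match: F0=2 F1=3 F2=7; commitIndex=3
Op 10: append 1 -> log_len=8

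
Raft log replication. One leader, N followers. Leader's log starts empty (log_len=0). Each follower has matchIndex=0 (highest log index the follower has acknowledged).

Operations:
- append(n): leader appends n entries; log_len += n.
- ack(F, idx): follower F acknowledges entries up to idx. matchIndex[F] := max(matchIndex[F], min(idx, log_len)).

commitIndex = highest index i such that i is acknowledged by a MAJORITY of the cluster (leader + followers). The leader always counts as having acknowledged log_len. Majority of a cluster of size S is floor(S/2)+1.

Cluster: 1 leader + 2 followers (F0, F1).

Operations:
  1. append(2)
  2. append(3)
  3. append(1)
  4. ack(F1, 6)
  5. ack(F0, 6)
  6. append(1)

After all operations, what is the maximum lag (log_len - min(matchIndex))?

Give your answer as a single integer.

Op 1: append 2 -> log_len=2
Op 2: append 3 -> log_len=5
Op 3: append 1 -> log_len=6
Op 4: F1 acks idx 6 -> match: F0=0 F1=6; commitIndex=6
Op 5: F0 acks idx 6 -> match: F0=6 F1=6; commitIndex=6
Op 6: append 1 -> log_len=7

Answer: 1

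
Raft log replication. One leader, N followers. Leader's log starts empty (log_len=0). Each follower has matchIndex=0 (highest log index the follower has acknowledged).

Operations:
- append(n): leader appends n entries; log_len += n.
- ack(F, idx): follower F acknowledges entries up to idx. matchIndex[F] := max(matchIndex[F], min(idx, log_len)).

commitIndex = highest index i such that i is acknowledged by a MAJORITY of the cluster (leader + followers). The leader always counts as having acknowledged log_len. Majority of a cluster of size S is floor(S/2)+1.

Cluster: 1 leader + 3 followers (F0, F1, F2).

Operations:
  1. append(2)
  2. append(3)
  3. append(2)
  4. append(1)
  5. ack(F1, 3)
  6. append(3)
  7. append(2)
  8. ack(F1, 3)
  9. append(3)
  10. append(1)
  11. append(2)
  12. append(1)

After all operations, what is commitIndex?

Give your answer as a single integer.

Answer: 0

Derivation:
Op 1: append 2 -> log_len=2
Op 2: append 3 -> log_len=5
Op 3: append 2 -> log_len=7
Op 4: append 1 -> log_len=8
Op 5: F1 acks idx 3 -> match: F0=0 F1=3 F2=0; commitIndex=0
Op 6: append 3 -> log_len=11
Op 7: append 2 -> log_len=13
Op 8: F1 acks idx 3 -> match: F0=0 F1=3 F2=0; commitIndex=0
Op 9: append 3 -> log_len=16
Op 10: append 1 -> log_len=17
Op 11: append 2 -> log_len=19
Op 12: append 1 -> log_len=20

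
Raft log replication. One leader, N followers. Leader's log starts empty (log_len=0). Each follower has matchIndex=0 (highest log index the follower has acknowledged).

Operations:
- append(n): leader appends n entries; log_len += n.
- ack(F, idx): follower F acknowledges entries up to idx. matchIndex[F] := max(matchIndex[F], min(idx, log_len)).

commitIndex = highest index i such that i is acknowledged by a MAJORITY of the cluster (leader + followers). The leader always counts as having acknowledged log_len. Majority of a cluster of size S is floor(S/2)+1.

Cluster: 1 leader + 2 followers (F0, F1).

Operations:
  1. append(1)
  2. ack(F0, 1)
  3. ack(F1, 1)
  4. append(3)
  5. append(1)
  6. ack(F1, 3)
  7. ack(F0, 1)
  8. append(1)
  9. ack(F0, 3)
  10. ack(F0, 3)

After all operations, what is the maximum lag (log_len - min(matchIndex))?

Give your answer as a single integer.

Op 1: append 1 -> log_len=1
Op 2: F0 acks idx 1 -> match: F0=1 F1=0; commitIndex=1
Op 3: F1 acks idx 1 -> match: F0=1 F1=1; commitIndex=1
Op 4: append 3 -> log_len=4
Op 5: append 1 -> log_len=5
Op 6: F1 acks idx 3 -> match: F0=1 F1=3; commitIndex=3
Op 7: F0 acks idx 1 -> match: F0=1 F1=3; commitIndex=3
Op 8: append 1 -> log_len=6
Op 9: F0 acks idx 3 -> match: F0=3 F1=3; commitIndex=3
Op 10: F0 acks idx 3 -> match: F0=3 F1=3; commitIndex=3

Answer: 3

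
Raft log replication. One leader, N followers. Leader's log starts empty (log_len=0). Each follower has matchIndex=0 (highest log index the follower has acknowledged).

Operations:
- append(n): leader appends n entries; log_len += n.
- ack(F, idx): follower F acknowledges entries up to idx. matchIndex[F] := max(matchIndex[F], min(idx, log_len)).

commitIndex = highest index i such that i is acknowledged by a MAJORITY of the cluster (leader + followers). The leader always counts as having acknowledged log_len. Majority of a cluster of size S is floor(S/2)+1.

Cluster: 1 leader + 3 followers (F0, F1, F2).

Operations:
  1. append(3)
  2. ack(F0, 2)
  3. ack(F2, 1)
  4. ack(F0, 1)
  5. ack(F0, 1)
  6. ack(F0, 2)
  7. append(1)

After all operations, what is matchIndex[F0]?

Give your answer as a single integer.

Op 1: append 3 -> log_len=3
Op 2: F0 acks idx 2 -> match: F0=2 F1=0 F2=0; commitIndex=0
Op 3: F2 acks idx 1 -> match: F0=2 F1=0 F2=1; commitIndex=1
Op 4: F0 acks idx 1 -> match: F0=2 F1=0 F2=1; commitIndex=1
Op 5: F0 acks idx 1 -> match: F0=2 F1=0 F2=1; commitIndex=1
Op 6: F0 acks idx 2 -> match: F0=2 F1=0 F2=1; commitIndex=1
Op 7: append 1 -> log_len=4

Answer: 2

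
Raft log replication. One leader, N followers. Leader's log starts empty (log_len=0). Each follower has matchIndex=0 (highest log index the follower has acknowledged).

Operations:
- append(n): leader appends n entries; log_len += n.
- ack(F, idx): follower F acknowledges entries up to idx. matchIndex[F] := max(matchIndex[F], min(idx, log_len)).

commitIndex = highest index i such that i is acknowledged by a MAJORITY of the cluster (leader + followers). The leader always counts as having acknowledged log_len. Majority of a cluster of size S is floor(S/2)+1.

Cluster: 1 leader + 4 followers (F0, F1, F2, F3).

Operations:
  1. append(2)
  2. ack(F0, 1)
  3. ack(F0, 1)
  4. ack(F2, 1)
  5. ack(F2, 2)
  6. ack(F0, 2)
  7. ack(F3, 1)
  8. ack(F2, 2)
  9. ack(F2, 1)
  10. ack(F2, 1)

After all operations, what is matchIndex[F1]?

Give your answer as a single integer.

Op 1: append 2 -> log_len=2
Op 2: F0 acks idx 1 -> match: F0=1 F1=0 F2=0 F3=0; commitIndex=0
Op 3: F0 acks idx 1 -> match: F0=1 F1=0 F2=0 F3=0; commitIndex=0
Op 4: F2 acks idx 1 -> match: F0=1 F1=0 F2=1 F3=0; commitIndex=1
Op 5: F2 acks idx 2 -> match: F0=1 F1=0 F2=2 F3=0; commitIndex=1
Op 6: F0 acks idx 2 -> match: F0=2 F1=0 F2=2 F3=0; commitIndex=2
Op 7: F3 acks idx 1 -> match: F0=2 F1=0 F2=2 F3=1; commitIndex=2
Op 8: F2 acks idx 2 -> match: F0=2 F1=0 F2=2 F3=1; commitIndex=2
Op 9: F2 acks idx 1 -> match: F0=2 F1=0 F2=2 F3=1; commitIndex=2
Op 10: F2 acks idx 1 -> match: F0=2 F1=0 F2=2 F3=1; commitIndex=2

Answer: 0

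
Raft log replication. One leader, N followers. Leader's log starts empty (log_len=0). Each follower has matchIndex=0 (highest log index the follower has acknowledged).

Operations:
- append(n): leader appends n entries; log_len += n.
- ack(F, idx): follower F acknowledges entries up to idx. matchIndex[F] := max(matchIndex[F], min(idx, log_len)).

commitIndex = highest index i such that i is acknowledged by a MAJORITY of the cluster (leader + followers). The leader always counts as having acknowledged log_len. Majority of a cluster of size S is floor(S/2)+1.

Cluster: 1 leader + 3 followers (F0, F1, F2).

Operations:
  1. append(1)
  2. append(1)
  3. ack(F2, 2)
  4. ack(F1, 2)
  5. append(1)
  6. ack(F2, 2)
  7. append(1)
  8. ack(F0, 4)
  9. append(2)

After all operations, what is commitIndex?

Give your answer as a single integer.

Answer: 2

Derivation:
Op 1: append 1 -> log_len=1
Op 2: append 1 -> log_len=2
Op 3: F2 acks idx 2 -> match: F0=0 F1=0 F2=2; commitIndex=0
Op 4: F1 acks idx 2 -> match: F0=0 F1=2 F2=2; commitIndex=2
Op 5: append 1 -> log_len=3
Op 6: F2 acks idx 2 -> match: F0=0 F1=2 F2=2; commitIndex=2
Op 7: append 1 -> log_len=4
Op 8: F0 acks idx 4 -> match: F0=4 F1=2 F2=2; commitIndex=2
Op 9: append 2 -> log_len=6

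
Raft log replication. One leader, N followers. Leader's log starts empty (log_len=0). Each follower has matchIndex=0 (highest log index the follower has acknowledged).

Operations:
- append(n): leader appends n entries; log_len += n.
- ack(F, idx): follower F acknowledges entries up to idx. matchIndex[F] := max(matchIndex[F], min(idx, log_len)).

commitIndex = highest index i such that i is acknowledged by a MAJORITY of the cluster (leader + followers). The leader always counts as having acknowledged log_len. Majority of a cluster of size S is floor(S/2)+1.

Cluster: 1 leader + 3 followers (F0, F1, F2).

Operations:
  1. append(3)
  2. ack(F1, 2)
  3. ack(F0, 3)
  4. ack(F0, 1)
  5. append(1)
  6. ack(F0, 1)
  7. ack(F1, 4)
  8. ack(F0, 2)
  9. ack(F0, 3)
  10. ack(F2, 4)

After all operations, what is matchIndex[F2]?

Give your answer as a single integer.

Answer: 4

Derivation:
Op 1: append 3 -> log_len=3
Op 2: F1 acks idx 2 -> match: F0=0 F1=2 F2=0; commitIndex=0
Op 3: F0 acks idx 3 -> match: F0=3 F1=2 F2=0; commitIndex=2
Op 4: F0 acks idx 1 -> match: F0=3 F1=2 F2=0; commitIndex=2
Op 5: append 1 -> log_len=4
Op 6: F0 acks idx 1 -> match: F0=3 F1=2 F2=0; commitIndex=2
Op 7: F1 acks idx 4 -> match: F0=3 F1=4 F2=0; commitIndex=3
Op 8: F0 acks idx 2 -> match: F0=3 F1=4 F2=0; commitIndex=3
Op 9: F0 acks idx 3 -> match: F0=3 F1=4 F2=0; commitIndex=3
Op 10: F2 acks idx 4 -> match: F0=3 F1=4 F2=4; commitIndex=4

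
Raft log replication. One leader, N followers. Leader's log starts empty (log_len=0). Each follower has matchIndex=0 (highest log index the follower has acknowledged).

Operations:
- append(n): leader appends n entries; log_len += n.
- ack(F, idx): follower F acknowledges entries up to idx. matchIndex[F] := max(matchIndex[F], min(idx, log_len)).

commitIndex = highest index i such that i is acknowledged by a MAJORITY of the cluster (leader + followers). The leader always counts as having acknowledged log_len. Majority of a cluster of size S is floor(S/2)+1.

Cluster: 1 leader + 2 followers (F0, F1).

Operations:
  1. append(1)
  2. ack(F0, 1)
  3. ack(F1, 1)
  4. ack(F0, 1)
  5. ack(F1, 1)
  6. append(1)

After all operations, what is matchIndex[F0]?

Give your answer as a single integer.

Answer: 1

Derivation:
Op 1: append 1 -> log_len=1
Op 2: F0 acks idx 1 -> match: F0=1 F1=0; commitIndex=1
Op 3: F1 acks idx 1 -> match: F0=1 F1=1; commitIndex=1
Op 4: F0 acks idx 1 -> match: F0=1 F1=1; commitIndex=1
Op 5: F1 acks idx 1 -> match: F0=1 F1=1; commitIndex=1
Op 6: append 1 -> log_len=2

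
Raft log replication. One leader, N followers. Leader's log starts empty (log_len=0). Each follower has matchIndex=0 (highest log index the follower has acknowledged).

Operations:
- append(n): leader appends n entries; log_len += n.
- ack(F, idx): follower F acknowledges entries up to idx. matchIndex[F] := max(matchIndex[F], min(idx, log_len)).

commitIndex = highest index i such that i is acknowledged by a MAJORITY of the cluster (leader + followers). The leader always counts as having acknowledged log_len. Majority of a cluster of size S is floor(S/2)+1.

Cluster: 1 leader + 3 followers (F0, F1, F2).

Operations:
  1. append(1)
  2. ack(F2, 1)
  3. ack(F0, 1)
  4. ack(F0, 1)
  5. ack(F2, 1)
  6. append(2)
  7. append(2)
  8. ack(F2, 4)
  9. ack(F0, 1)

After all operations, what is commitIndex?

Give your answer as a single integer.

Op 1: append 1 -> log_len=1
Op 2: F2 acks idx 1 -> match: F0=0 F1=0 F2=1; commitIndex=0
Op 3: F0 acks idx 1 -> match: F0=1 F1=0 F2=1; commitIndex=1
Op 4: F0 acks idx 1 -> match: F0=1 F1=0 F2=1; commitIndex=1
Op 5: F2 acks idx 1 -> match: F0=1 F1=0 F2=1; commitIndex=1
Op 6: append 2 -> log_len=3
Op 7: append 2 -> log_len=5
Op 8: F2 acks idx 4 -> match: F0=1 F1=0 F2=4; commitIndex=1
Op 9: F0 acks idx 1 -> match: F0=1 F1=0 F2=4; commitIndex=1

Answer: 1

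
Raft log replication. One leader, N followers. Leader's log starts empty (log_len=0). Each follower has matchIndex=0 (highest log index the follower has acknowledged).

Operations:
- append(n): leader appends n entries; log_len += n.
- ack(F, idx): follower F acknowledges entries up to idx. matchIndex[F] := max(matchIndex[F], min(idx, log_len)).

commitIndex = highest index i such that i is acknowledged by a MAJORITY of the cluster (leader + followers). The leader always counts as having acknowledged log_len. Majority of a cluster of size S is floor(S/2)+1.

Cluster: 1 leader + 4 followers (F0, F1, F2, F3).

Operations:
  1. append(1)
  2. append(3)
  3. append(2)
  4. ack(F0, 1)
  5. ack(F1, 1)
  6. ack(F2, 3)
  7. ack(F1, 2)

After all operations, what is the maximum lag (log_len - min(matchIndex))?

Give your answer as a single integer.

Op 1: append 1 -> log_len=1
Op 2: append 3 -> log_len=4
Op 3: append 2 -> log_len=6
Op 4: F0 acks idx 1 -> match: F0=1 F1=0 F2=0 F3=0; commitIndex=0
Op 5: F1 acks idx 1 -> match: F0=1 F1=1 F2=0 F3=0; commitIndex=1
Op 6: F2 acks idx 3 -> match: F0=1 F1=1 F2=3 F3=0; commitIndex=1
Op 7: F1 acks idx 2 -> match: F0=1 F1=2 F2=3 F3=0; commitIndex=2

Answer: 6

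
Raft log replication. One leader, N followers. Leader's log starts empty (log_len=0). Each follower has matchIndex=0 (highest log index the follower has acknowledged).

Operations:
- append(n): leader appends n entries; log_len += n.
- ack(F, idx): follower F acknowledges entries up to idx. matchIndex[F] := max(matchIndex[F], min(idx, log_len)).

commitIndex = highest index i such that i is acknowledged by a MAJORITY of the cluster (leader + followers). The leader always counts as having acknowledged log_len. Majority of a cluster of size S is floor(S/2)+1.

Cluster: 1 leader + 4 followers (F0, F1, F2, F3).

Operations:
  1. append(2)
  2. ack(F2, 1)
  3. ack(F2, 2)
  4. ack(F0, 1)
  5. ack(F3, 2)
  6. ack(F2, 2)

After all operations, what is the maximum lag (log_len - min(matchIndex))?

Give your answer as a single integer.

Answer: 2

Derivation:
Op 1: append 2 -> log_len=2
Op 2: F2 acks idx 1 -> match: F0=0 F1=0 F2=1 F3=0; commitIndex=0
Op 3: F2 acks idx 2 -> match: F0=0 F1=0 F2=2 F3=0; commitIndex=0
Op 4: F0 acks idx 1 -> match: F0=1 F1=0 F2=2 F3=0; commitIndex=1
Op 5: F3 acks idx 2 -> match: F0=1 F1=0 F2=2 F3=2; commitIndex=2
Op 6: F2 acks idx 2 -> match: F0=1 F1=0 F2=2 F3=2; commitIndex=2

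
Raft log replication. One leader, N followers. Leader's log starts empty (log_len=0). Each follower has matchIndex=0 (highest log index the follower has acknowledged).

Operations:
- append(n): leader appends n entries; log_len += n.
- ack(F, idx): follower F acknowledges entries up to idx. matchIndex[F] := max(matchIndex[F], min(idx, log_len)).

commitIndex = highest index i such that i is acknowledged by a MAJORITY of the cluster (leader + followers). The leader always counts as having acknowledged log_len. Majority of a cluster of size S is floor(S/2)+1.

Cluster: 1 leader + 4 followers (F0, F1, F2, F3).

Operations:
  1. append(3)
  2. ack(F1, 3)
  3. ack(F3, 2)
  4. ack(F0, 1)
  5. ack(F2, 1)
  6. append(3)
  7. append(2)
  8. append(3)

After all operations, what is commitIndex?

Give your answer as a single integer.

Answer: 2

Derivation:
Op 1: append 3 -> log_len=3
Op 2: F1 acks idx 3 -> match: F0=0 F1=3 F2=0 F3=0; commitIndex=0
Op 3: F3 acks idx 2 -> match: F0=0 F1=3 F2=0 F3=2; commitIndex=2
Op 4: F0 acks idx 1 -> match: F0=1 F1=3 F2=0 F3=2; commitIndex=2
Op 5: F2 acks idx 1 -> match: F0=1 F1=3 F2=1 F3=2; commitIndex=2
Op 6: append 3 -> log_len=6
Op 7: append 2 -> log_len=8
Op 8: append 3 -> log_len=11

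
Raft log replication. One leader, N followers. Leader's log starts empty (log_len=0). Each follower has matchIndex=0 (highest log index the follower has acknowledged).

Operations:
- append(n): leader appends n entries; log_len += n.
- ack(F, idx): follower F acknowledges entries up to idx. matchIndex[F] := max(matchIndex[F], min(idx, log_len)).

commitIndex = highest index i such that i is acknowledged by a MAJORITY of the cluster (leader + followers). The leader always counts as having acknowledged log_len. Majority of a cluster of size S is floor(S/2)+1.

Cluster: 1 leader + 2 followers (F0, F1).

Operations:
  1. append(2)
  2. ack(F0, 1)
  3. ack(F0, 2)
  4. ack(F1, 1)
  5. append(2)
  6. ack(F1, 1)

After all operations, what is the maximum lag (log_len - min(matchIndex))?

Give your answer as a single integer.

Answer: 3

Derivation:
Op 1: append 2 -> log_len=2
Op 2: F0 acks idx 1 -> match: F0=1 F1=0; commitIndex=1
Op 3: F0 acks idx 2 -> match: F0=2 F1=0; commitIndex=2
Op 4: F1 acks idx 1 -> match: F0=2 F1=1; commitIndex=2
Op 5: append 2 -> log_len=4
Op 6: F1 acks idx 1 -> match: F0=2 F1=1; commitIndex=2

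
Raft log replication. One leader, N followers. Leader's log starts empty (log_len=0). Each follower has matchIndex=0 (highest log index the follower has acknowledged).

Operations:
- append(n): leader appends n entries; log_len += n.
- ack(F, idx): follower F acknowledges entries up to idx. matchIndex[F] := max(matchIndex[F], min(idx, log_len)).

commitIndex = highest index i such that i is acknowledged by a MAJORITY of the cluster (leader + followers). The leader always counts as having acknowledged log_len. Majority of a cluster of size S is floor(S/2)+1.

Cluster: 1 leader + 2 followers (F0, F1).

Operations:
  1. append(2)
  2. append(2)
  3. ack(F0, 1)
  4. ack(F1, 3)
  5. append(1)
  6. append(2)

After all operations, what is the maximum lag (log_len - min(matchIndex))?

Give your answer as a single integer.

Answer: 6

Derivation:
Op 1: append 2 -> log_len=2
Op 2: append 2 -> log_len=4
Op 3: F0 acks idx 1 -> match: F0=1 F1=0; commitIndex=1
Op 4: F1 acks idx 3 -> match: F0=1 F1=3; commitIndex=3
Op 5: append 1 -> log_len=5
Op 6: append 2 -> log_len=7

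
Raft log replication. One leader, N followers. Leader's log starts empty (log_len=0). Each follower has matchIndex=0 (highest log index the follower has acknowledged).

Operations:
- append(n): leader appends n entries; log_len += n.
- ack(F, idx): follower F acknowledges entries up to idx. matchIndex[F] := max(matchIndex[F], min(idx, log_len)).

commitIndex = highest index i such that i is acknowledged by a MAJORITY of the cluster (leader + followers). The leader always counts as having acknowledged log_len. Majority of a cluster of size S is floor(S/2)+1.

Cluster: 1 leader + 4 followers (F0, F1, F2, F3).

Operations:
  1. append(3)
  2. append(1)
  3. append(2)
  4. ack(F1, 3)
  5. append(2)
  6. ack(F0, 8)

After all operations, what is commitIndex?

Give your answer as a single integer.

Answer: 3

Derivation:
Op 1: append 3 -> log_len=3
Op 2: append 1 -> log_len=4
Op 3: append 2 -> log_len=6
Op 4: F1 acks idx 3 -> match: F0=0 F1=3 F2=0 F3=0; commitIndex=0
Op 5: append 2 -> log_len=8
Op 6: F0 acks idx 8 -> match: F0=8 F1=3 F2=0 F3=0; commitIndex=3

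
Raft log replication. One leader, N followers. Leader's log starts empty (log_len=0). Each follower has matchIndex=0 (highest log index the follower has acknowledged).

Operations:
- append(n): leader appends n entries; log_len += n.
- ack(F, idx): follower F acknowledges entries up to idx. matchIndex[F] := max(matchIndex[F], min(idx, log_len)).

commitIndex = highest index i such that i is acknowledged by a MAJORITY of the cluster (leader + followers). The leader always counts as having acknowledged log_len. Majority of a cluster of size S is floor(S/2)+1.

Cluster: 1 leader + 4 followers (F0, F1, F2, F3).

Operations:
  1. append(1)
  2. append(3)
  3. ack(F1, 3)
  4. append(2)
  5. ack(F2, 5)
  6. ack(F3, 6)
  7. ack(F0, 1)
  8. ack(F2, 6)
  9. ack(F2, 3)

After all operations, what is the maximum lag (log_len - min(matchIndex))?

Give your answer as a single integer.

Answer: 5

Derivation:
Op 1: append 1 -> log_len=1
Op 2: append 3 -> log_len=4
Op 3: F1 acks idx 3 -> match: F0=0 F1=3 F2=0 F3=0; commitIndex=0
Op 4: append 2 -> log_len=6
Op 5: F2 acks idx 5 -> match: F0=0 F1=3 F2=5 F3=0; commitIndex=3
Op 6: F3 acks idx 6 -> match: F0=0 F1=3 F2=5 F3=6; commitIndex=5
Op 7: F0 acks idx 1 -> match: F0=1 F1=3 F2=5 F3=6; commitIndex=5
Op 8: F2 acks idx 6 -> match: F0=1 F1=3 F2=6 F3=6; commitIndex=6
Op 9: F2 acks idx 3 -> match: F0=1 F1=3 F2=6 F3=6; commitIndex=6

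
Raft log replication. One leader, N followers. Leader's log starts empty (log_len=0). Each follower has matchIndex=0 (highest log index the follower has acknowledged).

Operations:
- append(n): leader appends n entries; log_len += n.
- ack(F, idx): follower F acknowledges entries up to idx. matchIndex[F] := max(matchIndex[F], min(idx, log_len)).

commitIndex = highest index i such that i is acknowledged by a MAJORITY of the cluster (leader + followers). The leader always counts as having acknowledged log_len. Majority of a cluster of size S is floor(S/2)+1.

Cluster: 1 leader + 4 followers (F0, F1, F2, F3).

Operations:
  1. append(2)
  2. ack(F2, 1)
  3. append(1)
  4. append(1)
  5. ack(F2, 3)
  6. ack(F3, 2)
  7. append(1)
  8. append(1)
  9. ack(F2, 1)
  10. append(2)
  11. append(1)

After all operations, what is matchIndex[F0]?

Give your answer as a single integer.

Op 1: append 2 -> log_len=2
Op 2: F2 acks idx 1 -> match: F0=0 F1=0 F2=1 F3=0; commitIndex=0
Op 3: append 1 -> log_len=3
Op 4: append 1 -> log_len=4
Op 5: F2 acks idx 3 -> match: F0=0 F1=0 F2=3 F3=0; commitIndex=0
Op 6: F3 acks idx 2 -> match: F0=0 F1=0 F2=3 F3=2; commitIndex=2
Op 7: append 1 -> log_len=5
Op 8: append 1 -> log_len=6
Op 9: F2 acks idx 1 -> match: F0=0 F1=0 F2=3 F3=2; commitIndex=2
Op 10: append 2 -> log_len=8
Op 11: append 1 -> log_len=9

Answer: 0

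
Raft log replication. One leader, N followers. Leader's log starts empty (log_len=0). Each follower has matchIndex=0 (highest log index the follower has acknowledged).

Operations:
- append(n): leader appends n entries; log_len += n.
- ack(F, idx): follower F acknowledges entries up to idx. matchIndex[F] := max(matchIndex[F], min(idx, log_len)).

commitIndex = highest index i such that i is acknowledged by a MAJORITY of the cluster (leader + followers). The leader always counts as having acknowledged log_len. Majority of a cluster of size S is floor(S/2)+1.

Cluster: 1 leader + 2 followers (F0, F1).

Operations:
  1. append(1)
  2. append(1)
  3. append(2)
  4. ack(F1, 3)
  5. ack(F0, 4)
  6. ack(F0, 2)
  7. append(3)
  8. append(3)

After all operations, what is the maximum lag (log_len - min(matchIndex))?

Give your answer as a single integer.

Answer: 7

Derivation:
Op 1: append 1 -> log_len=1
Op 2: append 1 -> log_len=2
Op 3: append 2 -> log_len=4
Op 4: F1 acks idx 3 -> match: F0=0 F1=3; commitIndex=3
Op 5: F0 acks idx 4 -> match: F0=4 F1=3; commitIndex=4
Op 6: F0 acks idx 2 -> match: F0=4 F1=3; commitIndex=4
Op 7: append 3 -> log_len=7
Op 8: append 3 -> log_len=10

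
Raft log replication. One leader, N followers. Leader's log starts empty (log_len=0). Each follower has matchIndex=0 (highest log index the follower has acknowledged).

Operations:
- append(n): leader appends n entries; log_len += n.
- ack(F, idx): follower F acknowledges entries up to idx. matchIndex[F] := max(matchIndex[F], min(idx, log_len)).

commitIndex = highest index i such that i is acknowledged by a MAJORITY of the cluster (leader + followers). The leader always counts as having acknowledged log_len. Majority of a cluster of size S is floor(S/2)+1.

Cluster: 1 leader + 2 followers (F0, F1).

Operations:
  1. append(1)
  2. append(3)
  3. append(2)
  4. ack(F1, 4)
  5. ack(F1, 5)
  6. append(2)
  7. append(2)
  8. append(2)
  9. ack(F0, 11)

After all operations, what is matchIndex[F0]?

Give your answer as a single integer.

Op 1: append 1 -> log_len=1
Op 2: append 3 -> log_len=4
Op 3: append 2 -> log_len=6
Op 4: F1 acks idx 4 -> match: F0=0 F1=4; commitIndex=4
Op 5: F1 acks idx 5 -> match: F0=0 F1=5; commitIndex=5
Op 6: append 2 -> log_len=8
Op 7: append 2 -> log_len=10
Op 8: append 2 -> log_len=12
Op 9: F0 acks idx 11 -> match: F0=11 F1=5; commitIndex=11

Answer: 11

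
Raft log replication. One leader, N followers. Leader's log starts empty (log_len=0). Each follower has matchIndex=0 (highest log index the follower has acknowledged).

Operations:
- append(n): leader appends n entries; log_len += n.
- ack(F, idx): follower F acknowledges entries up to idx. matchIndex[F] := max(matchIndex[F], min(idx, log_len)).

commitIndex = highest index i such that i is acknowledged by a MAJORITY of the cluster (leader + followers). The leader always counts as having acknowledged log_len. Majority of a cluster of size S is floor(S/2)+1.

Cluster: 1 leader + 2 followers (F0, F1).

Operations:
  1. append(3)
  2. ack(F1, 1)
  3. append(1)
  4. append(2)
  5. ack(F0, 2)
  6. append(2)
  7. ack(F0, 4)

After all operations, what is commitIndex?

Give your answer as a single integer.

Op 1: append 3 -> log_len=3
Op 2: F1 acks idx 1 -> match: F0=0 F1=1; commitIndex=1
Op 3: append 1 -> log_len=4
Op 4: append 2 -> log_len=6
Op 5: F0 acks idx 2 -> match: F0=2 F1=1; commitIndex=2
Op 6: append 2 -> log_len=8
Op 7: F0 acks idx 4 -> match: F0=4 F1=1; commitIndex=4

Answer: 4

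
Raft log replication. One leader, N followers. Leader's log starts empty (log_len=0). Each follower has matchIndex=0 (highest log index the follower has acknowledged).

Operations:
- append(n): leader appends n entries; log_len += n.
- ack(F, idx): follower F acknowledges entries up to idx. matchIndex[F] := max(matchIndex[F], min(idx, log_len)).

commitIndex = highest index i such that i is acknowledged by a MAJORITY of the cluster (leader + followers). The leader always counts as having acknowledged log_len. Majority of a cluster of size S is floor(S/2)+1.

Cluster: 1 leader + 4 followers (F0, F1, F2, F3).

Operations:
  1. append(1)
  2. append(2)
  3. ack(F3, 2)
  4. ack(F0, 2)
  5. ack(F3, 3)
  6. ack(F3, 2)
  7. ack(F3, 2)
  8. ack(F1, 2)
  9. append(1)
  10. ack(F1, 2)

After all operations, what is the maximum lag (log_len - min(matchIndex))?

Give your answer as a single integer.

Answer: 4

Derivation:
Op 1: append 1 -> log_len=1
Op 2: append 2 -> log_len=3
Op 3: F3 acks idx 2 -> match: F0=0 F1=0 F2=0 F3=2; commitIndex=0
Op 4: F0 acks idx 2 -> match: F0=2 F1=0 F2=0 F3=2; commitIndex=2
Op 5: F3 acks idx 3 -> match: F0=2 F1=0 F2=0 F3=3; commitIndex=2
Op 6: F3 acks idx 2 -> match: F0=2 F1=0 F2=0 F3=3; commitIndex=2
Op 7: F3 acks idx 2 -> match: F0=2 F1=0 F2=0 F3=3; commitIndex=2
Op 8: F1 acks idx 2 -> match: F0=2 F1=2 F2=0 F3=3; commitIndex=2
Op 9: append 1 -> log_len=4
Op 10: F1 acks idx 2 -> match: F0=2 F1=2 F2=0 F3=3; commitIndex=2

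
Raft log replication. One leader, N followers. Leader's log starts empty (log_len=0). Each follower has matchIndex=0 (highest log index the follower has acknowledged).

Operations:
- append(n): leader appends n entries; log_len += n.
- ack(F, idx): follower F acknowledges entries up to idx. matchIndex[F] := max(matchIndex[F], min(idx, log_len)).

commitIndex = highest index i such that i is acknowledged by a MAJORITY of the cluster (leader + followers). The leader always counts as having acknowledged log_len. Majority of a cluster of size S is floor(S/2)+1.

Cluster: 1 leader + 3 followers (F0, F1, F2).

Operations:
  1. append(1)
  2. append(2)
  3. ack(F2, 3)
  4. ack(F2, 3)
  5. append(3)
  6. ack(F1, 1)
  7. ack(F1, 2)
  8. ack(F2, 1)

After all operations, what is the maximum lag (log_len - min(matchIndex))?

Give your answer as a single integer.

Answer: 6

Derivation:
Op 1: append 1 -> log_len=1
Op 2: append 2 -> log_len=3
Op 3: F2 acks idx 3 -> match: F0=0 F1=0 F2=3; commitIndex=0
Op 4: F2 acks idx 3 -> match: F0=0 F1=0 F2=3; commitIndex=0
Op 5: append 3 -> log_len=6
Op 6: F1 acks idx 1 -> match: F0=0 F1=1 F2=3; commitIndex=1
Op 7: F1 acks idx 2 -> match: F0=0 F1=2 F2=3; commitIndex=2
Op 8: F2 acks idx 1 -> match: F0=0 F1=2 F2=3; commitIndex=2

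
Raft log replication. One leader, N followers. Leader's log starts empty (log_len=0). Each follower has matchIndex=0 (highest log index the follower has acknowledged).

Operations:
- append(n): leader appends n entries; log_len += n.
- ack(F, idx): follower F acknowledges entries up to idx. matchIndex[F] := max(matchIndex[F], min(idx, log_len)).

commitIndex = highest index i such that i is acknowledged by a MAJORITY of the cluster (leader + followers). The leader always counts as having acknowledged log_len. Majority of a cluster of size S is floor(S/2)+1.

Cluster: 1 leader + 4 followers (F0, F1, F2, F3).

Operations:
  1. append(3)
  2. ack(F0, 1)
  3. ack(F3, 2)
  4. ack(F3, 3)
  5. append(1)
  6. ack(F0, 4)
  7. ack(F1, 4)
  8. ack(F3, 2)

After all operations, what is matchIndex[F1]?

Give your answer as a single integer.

Answer: 4

Derivation:
Op 1: append 3 -> log_len=3
Op 2: F0 acks idx 1 -> match: F0=1 F1=0 F2=0 F3=0; commitIndex=0
Op 3: F3 acks idx 2 -> match: F0=1 F1=0 F2=0 F3=2; commitIndex=1
Op 4: F3 acks idx 3 -> match: F0=1 F1=0 F2=0 F3=3; commitIndex=1
Op 5: append 1 -> log_len=4
Op 6: F0 acks idx 4 -> match: F0=4 F1=0 F2=0 F3=3; commitIndex=3
Op 7: F1 acks idx 4 -> match: F0=4 F1=4 F2=0 F3=3; commitIndex=4
Op 8: F3 acks idx 2 -> match: F0=4 F1=4 F2=0 F3=3; commitIndex=4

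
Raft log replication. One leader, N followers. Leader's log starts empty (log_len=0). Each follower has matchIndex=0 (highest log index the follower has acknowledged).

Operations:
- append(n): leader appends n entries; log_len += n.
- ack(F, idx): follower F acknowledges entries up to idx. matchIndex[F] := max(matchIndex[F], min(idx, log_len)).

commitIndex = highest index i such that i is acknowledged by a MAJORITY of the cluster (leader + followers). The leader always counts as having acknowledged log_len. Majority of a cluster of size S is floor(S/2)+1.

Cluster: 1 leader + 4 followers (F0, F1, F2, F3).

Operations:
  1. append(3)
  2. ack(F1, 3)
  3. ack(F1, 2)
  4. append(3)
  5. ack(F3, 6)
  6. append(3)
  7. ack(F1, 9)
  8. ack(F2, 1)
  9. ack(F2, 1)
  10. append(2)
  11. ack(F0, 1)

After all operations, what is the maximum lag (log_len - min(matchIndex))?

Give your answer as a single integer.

Answer: 10

Derivation:
Op 1: append 3 -> log_len=3
Op 2: F1 acks idx 3 -> match: F0=0 F1=3 F2=0 F3=0; commitIndex=0
Op 3: F1 acks idx 2 -> match: F0=0 F1=3 F2=0 F3=0; commitIndex=0
Op 4: append 3 -> log_len=6
Op 5: F3 acks idx 6 -> match: F0=0 F1=3 F2=0 F3=6; commitIndex=3
Op 6: append 3 -> log_len=9
Op 7: F1 acks idx 9 -> match: F0=0 F1=9 F2=0 F3=6; commitIndex=6
Op 8: F2 acks idx 1 -> match: F0=0 F1=9 F2=1 F3=6; commitIndex=6
Op 9: F2 acks idx 1 -> match: F0=0 F1=9 F2=1 F3=6; commitIndex=6
Op 10: append 2 -> log_len=11
Op 11: F0 acks idx 1 -> match: F0=1 F1=9 F2=1 F3=6; commitIndex=6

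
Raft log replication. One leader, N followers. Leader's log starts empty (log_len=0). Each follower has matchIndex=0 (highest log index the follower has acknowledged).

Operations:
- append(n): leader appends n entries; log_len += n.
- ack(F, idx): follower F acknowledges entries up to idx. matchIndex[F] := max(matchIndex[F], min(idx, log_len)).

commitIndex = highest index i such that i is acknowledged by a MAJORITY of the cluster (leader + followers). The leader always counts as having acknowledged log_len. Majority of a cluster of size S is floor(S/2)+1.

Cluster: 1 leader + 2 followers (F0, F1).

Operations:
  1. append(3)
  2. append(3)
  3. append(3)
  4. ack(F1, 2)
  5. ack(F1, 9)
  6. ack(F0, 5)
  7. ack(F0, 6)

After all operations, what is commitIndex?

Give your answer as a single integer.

Answer: 9

Derivation:
Op 1: append 3 -> log_len=3
Op 2: append 3 -> log_len=6
Op 3: append 3 -> log_len=9
Op 4: F1 acks idx 2 -> match: F0=0 F1=2; commitIndex=2
Op 5: F1 acks idx 9 -> match: F0=0 F1=9; commitIndex=9
Op 6: F0 acks idx 5 -> match: F0=5 F1=9; commitIndex=9
Op 7: F0 acks idx 6 -> match: F0=6 F1=9; commitIndex=9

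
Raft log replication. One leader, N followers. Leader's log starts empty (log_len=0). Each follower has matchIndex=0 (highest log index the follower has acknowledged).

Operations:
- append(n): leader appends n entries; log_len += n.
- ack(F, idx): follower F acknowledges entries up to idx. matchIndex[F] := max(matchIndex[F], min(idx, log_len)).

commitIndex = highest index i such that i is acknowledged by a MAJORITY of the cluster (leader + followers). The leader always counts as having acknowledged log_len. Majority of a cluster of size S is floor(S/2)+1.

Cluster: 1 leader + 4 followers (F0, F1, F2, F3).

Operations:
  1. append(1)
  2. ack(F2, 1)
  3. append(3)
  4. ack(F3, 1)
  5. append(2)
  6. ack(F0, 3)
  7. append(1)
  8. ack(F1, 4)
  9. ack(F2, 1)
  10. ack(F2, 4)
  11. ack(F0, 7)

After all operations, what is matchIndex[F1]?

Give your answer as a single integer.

Answer: 4

Derivation:
Op 1: append 1 -> log_len=1
Op 2: F2 acks idx 1 -> match: F0=0 F1=0 F2=1 F3=0; commitIndex=0
Op 3: append 3 -> log_len=4
Op 4: F3 acks idx 1 -> match: F0=0 F1=0 F2=1 F3=1; commitIndex=1
Op 5: append 2 -> log_len=6
Op 6: F0 acks idx 3 -> match: F0=3 F1=0 F2=1 F3=1; commitIndex=1
Op 7: append 1 -> log_len=7
Op 8: F1 acks idx 4 -> match: F0=3 F1=4 F2=1 F3=1; commitIndex=3
Op 9: F2 acks idx 1 -> match: F0=3 F1=4 F2=1 F3=1; commitIndex=3
Op 10: F2 acks idx 4 -> match: F0=3 F1=4 F2=4 F3=1; commitIndex=4
Op 11: F0 acks idx 7 -> match: F0=7 F1=4 F2=4 F3=1; commitIndex=4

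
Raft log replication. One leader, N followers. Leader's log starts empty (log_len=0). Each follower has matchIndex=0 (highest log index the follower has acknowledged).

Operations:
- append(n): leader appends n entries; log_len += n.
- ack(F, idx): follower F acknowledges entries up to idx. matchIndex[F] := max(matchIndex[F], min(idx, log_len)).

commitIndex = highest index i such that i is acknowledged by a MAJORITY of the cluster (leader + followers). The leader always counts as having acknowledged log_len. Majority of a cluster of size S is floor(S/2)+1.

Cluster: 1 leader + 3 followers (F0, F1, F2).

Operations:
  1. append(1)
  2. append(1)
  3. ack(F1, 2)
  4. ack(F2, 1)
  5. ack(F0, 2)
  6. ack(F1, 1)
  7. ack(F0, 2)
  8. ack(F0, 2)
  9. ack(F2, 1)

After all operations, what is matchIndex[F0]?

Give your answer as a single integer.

Answer: 2

Derivation:
Op 1: append 1 -> log_len=1
Op 2: append 1 -> log_len=2
Op 3: F1 acks idx 2 -> match: F0=0 F1=2 F2=0; commitIndex=0
Op 4: F2 acks idx 1 -> match: F0=0 F1=2 F2=1; commitIndex=1
Op 5: F0 acks idx 2 -> match: F0=2 F1=2 F2=1; commitIndex=2
Op 6: F1 acks idx 1 -> match: F0=2 F1=2 F2=1; commitIndex=2
Op 7: F0 acks idx 2 -> match: F0=2 F1=2 F2=1; commitIndex=2
Op 8: F0 acks idx 2 -> match: F0=2 F1=2 F2=1; commitIndex=2
Op 9: F2 acks idx 1 -> match: F0=2 F1=2 F2=1; commitIndex=2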